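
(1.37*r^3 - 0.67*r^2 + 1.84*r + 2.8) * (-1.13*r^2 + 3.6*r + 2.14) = -1.5481*r^5 + 5.6891*r^4 - 1.5594*r^3 + 2.0262*r^2 + 14.0176*r + 5.992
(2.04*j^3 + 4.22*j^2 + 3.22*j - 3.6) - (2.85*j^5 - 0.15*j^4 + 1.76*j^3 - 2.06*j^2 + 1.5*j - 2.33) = -2.85*j^5 + 0.15*j^4 + 0.28*j^3 + 6.28*j^2 + 1.72*j - 1.27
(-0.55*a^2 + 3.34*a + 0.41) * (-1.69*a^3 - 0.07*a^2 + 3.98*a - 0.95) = 0.9295*a^5 - 5.6061*a^4 - 3.1157*a^3 + 13.787*a^2 - 1.5412*a - 0.3895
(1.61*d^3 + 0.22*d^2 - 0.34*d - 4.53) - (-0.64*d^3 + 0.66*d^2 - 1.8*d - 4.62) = 2.25*d^3 - 0.44*d^2 + 1.46*d + 0.0899999999999999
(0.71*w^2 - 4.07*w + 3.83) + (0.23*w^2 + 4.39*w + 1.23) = 0.94*w^2 + 0.319999999999999*w + 5.06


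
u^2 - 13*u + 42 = (u - 7)*(u - 6)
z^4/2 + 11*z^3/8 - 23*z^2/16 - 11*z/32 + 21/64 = (z/2 + 1/4)*(z - 3/4)*(z - 1/2)*(z + 7/2)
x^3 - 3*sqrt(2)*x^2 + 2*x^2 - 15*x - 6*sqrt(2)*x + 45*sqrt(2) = (x - 3)*(x + 5)*(x - 3*sqrt(2))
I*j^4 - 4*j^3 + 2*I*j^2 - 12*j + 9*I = (j - I)*(j + 3*I)^2*(I*j + 1)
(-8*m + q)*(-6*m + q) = 48*m^2 - 14*m*q + q^2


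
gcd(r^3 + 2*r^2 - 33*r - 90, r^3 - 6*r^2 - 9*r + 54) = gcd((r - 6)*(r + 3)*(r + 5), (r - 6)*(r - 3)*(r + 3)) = r^2 - 3*r - 18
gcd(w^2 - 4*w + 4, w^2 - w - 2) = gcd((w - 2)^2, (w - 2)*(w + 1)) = w - 2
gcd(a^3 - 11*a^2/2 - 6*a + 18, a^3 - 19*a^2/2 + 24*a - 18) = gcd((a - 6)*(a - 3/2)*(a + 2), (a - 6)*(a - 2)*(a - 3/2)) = a^2 - 15*a/2 + 9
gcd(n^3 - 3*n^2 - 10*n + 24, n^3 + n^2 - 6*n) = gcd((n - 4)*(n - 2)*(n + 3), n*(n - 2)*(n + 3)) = n^2 + n - 6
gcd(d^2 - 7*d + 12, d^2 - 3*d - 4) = d - 4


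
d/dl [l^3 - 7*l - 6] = 3*l^2 - 7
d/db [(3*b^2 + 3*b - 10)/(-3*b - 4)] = 3*(-3*b^2 - 8*b - 14)/(9*b^2 + 24*b + 16)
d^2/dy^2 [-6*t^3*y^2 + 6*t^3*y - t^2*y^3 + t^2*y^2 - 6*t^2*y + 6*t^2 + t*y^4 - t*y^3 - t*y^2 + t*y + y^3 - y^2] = -12*t^3 - 6*t^2*y + 2*t^2 + 12*t*y^2 - 6*t*y - 2*t + 6*y - 2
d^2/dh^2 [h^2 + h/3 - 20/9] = 2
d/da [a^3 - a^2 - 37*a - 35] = 3*a^2 - 2*a - 37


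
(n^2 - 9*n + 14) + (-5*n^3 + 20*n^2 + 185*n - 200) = -5*n^3 + 21*n^2 + 176*n - 186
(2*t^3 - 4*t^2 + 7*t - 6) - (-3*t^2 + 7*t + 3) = 2*t^3 - t^2 - 9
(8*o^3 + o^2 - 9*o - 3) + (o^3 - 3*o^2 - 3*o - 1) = 9*o^3 - 2*o^2 - 12*o - 4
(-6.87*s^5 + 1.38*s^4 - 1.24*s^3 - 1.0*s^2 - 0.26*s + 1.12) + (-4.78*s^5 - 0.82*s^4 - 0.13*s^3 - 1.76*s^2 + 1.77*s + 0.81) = -11.65*s^5 + 0.56*s^4 - 1.37*s^3 - 2.76*s^2 + 1.51*s + 1.93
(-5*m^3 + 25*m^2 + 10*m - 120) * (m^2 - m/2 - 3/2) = -5*m^5 + 55*m^4/2 + 5*m^3 - 325*m^2/2 + 45*m + 180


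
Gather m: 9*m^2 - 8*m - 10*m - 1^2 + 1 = 9*m^2 - 18*m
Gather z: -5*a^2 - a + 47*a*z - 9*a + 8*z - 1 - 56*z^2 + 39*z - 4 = -5*a^2 - 10*a - 56*z^2 + z*(47*a + 47) - 5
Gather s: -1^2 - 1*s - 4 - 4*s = -5*s - 5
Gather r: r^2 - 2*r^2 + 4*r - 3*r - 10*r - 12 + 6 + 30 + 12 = -r^2 - 9*r + 36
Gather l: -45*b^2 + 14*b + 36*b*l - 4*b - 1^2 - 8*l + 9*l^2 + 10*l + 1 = -45*b^2 + 10*b + 9*l^2 + l*(36*b + 2)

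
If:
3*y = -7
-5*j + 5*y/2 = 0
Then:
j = -7/6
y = -7/3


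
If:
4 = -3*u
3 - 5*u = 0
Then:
No Solution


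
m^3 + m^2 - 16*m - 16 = (m - 4)*(m + 1)*(m + 4)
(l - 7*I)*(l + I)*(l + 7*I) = l^3 + I*l^2 + 49*l + 49*I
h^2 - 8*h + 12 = (h - 6)*(h - 2)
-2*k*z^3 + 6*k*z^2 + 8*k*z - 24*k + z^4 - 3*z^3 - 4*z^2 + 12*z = (-2*k + z)*(z - 3)*(z - 2)*(z + 2)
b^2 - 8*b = b*(b - 8)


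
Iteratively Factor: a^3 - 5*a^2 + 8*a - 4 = (a - 2)*(a^2 - 3*a + 2) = (a - 2)^2*(a - 1)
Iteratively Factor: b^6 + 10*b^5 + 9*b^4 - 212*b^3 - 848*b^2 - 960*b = (b + 4)*(b^5 + 6*b^4 - 15*b^3 - 152*b^2 - 240*b) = (b - 5)*(b + 4)*(b^4 + 11*b^3 + 40*b^2 + 48*b) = b*(b - 5)*(b + 4)*(b^3 + 11*b^2 + 40*b + 48) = b*(b - 5)*(b + 4)^2*(b^2 + 7*b + 12) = b*(b - 5)*(b + 4)^3*(b + 3)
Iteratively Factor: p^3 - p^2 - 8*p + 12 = (p + 3)*(p^2 - 4*p + 4) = (p - 2)*(p + 3)*(p - 2)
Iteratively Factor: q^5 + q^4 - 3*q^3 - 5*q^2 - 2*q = (q - 2)*(q^4 + 3*q^3 + 3*q^2 + q) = (q - 2)*(q + 1)*(q^3 + 2*q^2 + q) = (q - 2)*(q + 1)^2*(q^2 + q) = (q - 2)*(q + 1)^3*(q)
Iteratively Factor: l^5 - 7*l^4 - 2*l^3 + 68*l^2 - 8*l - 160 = (l + 2)*(l^4 - 9*l^3 + 16*l^2 + 36*l - 80) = (l + 2)^2*(l^3 - 11*l^2 + 38*l - 40) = (l - 2)*(l + 2)^2*(l^2 - 9*l + 20) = (l - 5)*(l - 2)*(l + 2)^2*(l - 4)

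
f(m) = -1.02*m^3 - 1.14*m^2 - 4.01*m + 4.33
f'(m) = -3.06*m^2 - 2.28*m - 4.01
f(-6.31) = 240.51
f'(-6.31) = -111.46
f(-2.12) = 17.43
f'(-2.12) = -12.93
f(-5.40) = 153.35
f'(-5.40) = -80.93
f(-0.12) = 4.80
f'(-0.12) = -3.78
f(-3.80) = 59.08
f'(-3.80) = -39.53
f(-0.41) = 5.85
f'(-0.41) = -3.59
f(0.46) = 2.14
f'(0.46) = -5.71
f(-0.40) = 5.82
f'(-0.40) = -3.59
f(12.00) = -1970.51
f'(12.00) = -472.01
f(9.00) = -867.68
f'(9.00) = -272.39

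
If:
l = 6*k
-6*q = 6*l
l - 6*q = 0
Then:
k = 0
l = 0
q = 0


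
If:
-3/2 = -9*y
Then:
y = 1/6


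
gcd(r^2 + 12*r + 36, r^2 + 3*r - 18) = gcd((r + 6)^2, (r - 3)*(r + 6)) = r + 6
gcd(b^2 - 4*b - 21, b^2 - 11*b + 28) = b - 7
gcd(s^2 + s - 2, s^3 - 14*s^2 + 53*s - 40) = s - 1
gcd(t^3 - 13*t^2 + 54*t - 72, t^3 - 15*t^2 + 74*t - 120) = t^2 - 10*t + 24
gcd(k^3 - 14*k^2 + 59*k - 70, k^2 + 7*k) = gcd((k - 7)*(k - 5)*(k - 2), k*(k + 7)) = 1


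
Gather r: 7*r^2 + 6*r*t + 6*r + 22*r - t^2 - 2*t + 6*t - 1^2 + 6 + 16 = 7*r^2 + r*(6*t + 28) - t^2 + 4*t + 21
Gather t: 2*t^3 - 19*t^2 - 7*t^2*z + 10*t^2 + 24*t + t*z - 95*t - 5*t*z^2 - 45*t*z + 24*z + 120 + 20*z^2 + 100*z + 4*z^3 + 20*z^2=2*t^3 + t^2*(-7*z - 9) + t*(-5*z^2 - 44*z - 71) + 4*z^3 + 40*z^2 + 124*z + 120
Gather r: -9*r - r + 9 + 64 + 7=80 - 10*r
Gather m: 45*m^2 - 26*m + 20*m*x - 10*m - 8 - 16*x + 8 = 45*m^2 + m*(20*x - 36) - 16*x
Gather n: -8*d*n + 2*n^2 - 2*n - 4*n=2*n^2 + n*(-8*d - 6)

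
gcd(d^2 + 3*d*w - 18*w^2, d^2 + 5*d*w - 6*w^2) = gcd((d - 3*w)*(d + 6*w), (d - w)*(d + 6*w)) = d + 6*w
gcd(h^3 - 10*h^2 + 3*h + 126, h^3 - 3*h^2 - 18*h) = h^2 - 3*h - 18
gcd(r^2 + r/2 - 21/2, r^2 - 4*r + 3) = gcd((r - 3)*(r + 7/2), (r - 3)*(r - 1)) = r - 3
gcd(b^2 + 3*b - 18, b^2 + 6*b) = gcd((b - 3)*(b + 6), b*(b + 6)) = b + 6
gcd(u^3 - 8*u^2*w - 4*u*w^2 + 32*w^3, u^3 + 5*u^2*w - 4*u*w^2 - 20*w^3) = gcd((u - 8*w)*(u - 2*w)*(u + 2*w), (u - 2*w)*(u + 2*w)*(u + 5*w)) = u^2 - 4*w^2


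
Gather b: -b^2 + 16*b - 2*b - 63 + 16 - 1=-b^2 + 14*b - 48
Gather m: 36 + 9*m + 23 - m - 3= 8*m + 56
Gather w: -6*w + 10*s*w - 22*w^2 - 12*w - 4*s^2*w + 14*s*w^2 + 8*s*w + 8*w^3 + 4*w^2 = 8*w^3 + w^2*(14*s - 18) + w*(-4*s^2 + 18*s - 18)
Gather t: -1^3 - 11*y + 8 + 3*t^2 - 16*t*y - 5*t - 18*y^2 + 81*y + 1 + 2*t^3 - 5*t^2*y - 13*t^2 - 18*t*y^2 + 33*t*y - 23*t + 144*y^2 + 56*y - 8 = 2*t^3 + t^2*(-5*y - 10) + t*(-18*y^2 + 17*y - 28) + 126*y^2 + 126*y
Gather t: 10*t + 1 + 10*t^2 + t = 10*t^2 + 11*t + 1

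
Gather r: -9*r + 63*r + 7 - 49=54*r - 42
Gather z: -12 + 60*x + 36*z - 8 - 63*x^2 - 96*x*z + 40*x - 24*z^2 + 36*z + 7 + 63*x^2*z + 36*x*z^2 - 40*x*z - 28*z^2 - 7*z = -63*x^2 + 100*x + z^2*(36*x - 52) + z*(63*x^2 - 136*x + 65) - 13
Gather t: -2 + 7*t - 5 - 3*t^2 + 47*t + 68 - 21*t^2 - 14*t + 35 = -24*t^2 + 40*t + 96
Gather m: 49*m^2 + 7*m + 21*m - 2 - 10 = 49*m^2 + 28*m - 12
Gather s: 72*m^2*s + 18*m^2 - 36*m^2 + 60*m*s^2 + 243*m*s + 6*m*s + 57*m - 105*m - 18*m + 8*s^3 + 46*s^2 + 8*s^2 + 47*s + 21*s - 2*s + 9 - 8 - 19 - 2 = -18*m^2 - 66*m + 8*s^3 + s^2*(60*m + 54) + s*(72*m^2 + 249*m + 66) - 20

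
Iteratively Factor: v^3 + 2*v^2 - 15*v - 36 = (v + 3)*(v^2 - v - 12) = (v + 3)^2*(v - 4)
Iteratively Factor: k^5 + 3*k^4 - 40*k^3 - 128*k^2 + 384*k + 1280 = (k - 4)*(k^4 + 7*k^3 - 12*k^2 - 176*k - 320) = (k - 4)*(k + 4)*(k^3 + 3*k^2 - 24*k - 80) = (k - 4)*(k + 4)^2*(k^2 - k - 20) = (k - 5)*(k - 4)*(k + 4)^2*(k + 4)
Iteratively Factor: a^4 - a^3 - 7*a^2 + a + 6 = (a + 1)*(a^3 - 2*a^2 - 5*a + 6) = (a + 1)*(a + 2)*(a^2 - 4*a + 3) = (a - 1)*(a + 1)*(a + 2)*(a - 3)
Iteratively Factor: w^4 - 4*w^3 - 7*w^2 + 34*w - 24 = (w + 3)*(w^3 - 7*w^2 + 14*w - 8) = (w - 2)*(w + 3)*(w^2 - 5*w + 4) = (w - 2)*(w - 1)*(w + 3)*(w - 4)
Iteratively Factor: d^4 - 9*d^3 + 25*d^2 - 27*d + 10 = (d - 1)*(d^3 - 8*d^2 + 17*d - 10) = (d - 5)*(d - 1)*(d^2 - 3*d + 2) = (d - 5)*(d - 2)*(d - 1)*(d - 1)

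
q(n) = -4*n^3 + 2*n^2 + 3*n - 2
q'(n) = -12*n^2 + 4*n + 3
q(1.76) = -12.33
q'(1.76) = -27.13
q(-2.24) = 46.27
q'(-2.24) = -66.17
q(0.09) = -1.72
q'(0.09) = 3.26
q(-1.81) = 22.84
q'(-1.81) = -43.55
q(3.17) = -99.81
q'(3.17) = -104.91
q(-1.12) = 2.77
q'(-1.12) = -16.53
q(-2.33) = 52.47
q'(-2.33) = -71.47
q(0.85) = -0.46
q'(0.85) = -2.27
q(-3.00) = 115.00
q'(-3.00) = -117.00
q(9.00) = -2729.00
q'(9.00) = -933.00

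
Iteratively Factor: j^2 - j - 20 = (j + 4)*(j - 5)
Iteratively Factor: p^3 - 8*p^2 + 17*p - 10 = (p - 2)*(p^2 - 6*p + 5) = (p - 5)*(p - 2)*(p - 1)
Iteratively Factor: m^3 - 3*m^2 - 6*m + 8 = (m - 4)*(m^2 + m - 2) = (m - 4)*(m - 1)*(m + 2)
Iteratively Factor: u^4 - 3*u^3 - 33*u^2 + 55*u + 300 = (u - 5)*(u^3 + 2*u^2 - 23*u - 60) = (u - 5)*(u + 4)*(u^2 - 2*u - 15) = (u - 5)*(u + 3)*(u + 4)*(u - 5)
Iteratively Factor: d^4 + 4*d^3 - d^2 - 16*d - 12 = (d + 2)*(d^3 + 2*d^2 - 5*d - 6) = (d + 2)*(d + 3)*(d^2 - d - 2) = (d - 2)*(d + 2)*(d + 3)*(d + 1)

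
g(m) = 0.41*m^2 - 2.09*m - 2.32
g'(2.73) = 0.15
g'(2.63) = 0.07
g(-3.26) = 8.85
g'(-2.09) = -3.80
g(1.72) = -4.70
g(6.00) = -0.10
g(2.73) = -4.97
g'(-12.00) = -11.93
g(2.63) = -4.98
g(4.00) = -4.12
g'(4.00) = 1.19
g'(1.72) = -0.68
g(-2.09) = 3.84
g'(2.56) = 0.01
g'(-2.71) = -4.31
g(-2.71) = 6.35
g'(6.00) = 2.83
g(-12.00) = 81.80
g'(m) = 0.82*m - 2.09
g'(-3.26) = -4.76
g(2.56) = -4.98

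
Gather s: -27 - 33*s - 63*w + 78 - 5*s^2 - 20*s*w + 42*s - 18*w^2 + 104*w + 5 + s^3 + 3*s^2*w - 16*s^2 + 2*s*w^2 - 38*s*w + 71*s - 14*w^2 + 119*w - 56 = s^3 + s^2*(3*w - 21) + s*(2*w^2 - 58*w + 80) - 32*w^2 + 160*w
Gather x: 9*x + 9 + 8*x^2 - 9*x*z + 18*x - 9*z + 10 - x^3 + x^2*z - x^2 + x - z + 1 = -x^3 + x^2*(z + 7) + x*(28 - 9*z) - 10*z + 20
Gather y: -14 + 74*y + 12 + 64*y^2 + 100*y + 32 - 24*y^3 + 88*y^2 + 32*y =-24*y^3 + 152*y^2 + 206*y + 30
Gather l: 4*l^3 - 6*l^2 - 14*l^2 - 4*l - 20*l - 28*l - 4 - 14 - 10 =4*l^3 - 20*l^2 - 52*l - 28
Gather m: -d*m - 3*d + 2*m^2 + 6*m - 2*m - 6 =-3*d + 2*m^2 + m*(4 - d) - 6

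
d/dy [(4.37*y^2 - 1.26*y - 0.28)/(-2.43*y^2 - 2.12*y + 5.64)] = (-12.3262*y^2 + 47.9328*y - 7.7)/(5.9049*y^4 + 10.3032*y^3 - 22.916*y^2 - 23.9136*y + 31.8096)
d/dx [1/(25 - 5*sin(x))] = cos(x)/(5*(sin(x) - 5)^2)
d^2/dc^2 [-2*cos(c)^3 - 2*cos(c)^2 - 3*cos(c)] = 18*cos(c)^3 + 8*cos(c)^2 - 9*cos(c) - 4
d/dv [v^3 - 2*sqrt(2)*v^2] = v*(3*v - 4*sqrt(2))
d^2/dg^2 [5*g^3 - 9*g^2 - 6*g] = 30*g - 18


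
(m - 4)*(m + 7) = m^2 + 3*m - 28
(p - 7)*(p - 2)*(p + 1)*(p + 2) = p^4 - 6*p^3 - 11*p^2 + 24*p + 28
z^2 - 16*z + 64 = (z - 8)^2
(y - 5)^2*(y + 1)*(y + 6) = y^4 - 3*y^3 - 39*y^2 + 115*y + 150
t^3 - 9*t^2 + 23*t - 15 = (t - 5)*(t - 3)*(t - 1)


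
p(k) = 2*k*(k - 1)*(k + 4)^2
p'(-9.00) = -2750.00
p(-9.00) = 4500.00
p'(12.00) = 20224.00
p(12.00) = 67584.00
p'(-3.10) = 34.09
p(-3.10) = 20.59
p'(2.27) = 350.64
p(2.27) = 226.67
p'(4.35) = 1560.45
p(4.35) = 2032.06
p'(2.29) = 357.60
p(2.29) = 233.75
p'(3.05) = 683.29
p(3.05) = 621.53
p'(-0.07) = -34.04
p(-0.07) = 2.31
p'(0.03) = -31.00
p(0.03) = -0.95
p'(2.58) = 467.52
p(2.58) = 352.99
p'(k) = 2*k*(k - 1)*(2*k + 8) + 2*k*(k + 4)^2 + 2*(k - 1)*(k + 4)^2 = 8*k^3 + 42*k^2 + 32*k - 32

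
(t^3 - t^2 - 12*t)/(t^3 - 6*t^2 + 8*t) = (t + 3)/(t - 2)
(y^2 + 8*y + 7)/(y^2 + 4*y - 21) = (y + 1)/(y - 3)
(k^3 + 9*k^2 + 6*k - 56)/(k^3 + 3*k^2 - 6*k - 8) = (k + 7)/(k + 1)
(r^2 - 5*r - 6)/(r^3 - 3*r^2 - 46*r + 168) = (r + 1)/(r^2 + 3*r - 28)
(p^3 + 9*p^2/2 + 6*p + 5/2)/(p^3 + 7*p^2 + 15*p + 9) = (2*p^2 + 7*p + 5)/(2*(p^2 + 6*p + 9))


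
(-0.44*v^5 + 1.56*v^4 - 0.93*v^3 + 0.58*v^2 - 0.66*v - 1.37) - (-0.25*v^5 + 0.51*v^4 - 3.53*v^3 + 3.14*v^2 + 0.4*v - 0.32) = -0.19*v^5 + 1.05*v^4 + 2.6*v^3 - 2.56*v^2 - 1.06*v - 1.05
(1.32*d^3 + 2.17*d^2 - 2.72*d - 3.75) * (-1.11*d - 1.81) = -1.4652*d^4 - 4.7979*d^3 - 0.9085*d^2 + 9.0857*d + 6.7875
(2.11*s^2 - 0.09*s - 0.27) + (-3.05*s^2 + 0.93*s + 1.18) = -0.94*s^2 + 0.84*s + 0.91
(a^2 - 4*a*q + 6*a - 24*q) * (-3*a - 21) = -3*a^3 + 12*a^2*q - 39*a^2 + 156*a*q - 126*a + 504*q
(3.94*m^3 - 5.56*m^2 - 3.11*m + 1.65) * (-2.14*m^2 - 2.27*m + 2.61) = -8.4316*m^5 + 2.9546*m^4 + 29.56*m^3 - 10.9829*m^2 - 11.8626*m + 4.3065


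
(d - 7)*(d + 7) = d^2 - 49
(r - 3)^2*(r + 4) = r^3 - 2*r^2 - 15*r + 36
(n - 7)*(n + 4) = n^2 - 3*n - 28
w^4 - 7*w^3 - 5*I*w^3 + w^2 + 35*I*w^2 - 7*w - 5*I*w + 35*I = (w - 7)*(w - 5*I)*(w - I)*(w + I)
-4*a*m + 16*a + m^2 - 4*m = (-4*a + m)*(m - 4)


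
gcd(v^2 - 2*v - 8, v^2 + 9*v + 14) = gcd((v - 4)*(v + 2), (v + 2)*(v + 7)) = v + 2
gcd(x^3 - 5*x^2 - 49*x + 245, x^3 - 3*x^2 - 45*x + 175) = x^2 + 2*x - 35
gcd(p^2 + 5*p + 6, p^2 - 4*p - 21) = p + 3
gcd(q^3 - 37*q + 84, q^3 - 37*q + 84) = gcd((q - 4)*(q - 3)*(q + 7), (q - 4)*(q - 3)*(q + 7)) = q^3 - 37*q + 84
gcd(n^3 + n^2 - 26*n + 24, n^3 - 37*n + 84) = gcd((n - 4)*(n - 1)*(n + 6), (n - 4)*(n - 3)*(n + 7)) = n - 4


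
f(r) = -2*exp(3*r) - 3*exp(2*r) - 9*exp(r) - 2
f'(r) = -6*exp(3*r) - 6*exp(2*r) - 9*exp(r)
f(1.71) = -481.50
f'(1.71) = -1247.28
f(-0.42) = -9.78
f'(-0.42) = -10.21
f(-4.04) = -2.16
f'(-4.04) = -0.16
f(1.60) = -363.20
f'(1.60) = -920.83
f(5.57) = -36357521.12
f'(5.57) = -108861218.58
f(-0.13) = -13.57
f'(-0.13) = -16.59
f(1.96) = -932.71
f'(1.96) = -2513.15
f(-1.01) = -5.77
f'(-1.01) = -4.36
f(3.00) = -17599.22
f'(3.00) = -51219.85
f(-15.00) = -2.00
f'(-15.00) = 0.00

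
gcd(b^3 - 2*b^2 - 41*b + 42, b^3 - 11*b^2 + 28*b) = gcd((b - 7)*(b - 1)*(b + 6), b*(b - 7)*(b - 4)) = b - 7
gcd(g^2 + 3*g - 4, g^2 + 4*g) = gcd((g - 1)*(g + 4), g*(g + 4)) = g + 4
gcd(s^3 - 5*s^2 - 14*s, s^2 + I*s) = s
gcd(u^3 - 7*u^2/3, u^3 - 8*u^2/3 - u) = u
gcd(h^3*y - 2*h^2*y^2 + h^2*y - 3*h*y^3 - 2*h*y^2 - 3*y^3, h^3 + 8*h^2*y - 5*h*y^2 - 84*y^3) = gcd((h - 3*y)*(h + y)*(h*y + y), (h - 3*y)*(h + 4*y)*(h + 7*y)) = -h + 3*y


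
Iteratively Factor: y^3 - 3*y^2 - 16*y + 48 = (y - 3)*(y^2 - 16) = (y - 4)*(y - 3)*(y + 4)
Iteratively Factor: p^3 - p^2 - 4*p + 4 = (p - 2)*(p^2 + p - 2) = (p - 2)*(p - 1)*(p + 2)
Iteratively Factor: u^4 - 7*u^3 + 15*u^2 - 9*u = (u - 1)*(u^3 - 6*u^2 + 9*u) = (u - 3)*(u - 1)*(u^2 - 3*u) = (u - 3)^2*(u - 1)*(u)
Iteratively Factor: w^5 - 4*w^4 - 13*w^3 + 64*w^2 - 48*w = (w - 4)*(w^4 - 13*w^2 + 12*w) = (w - 4)*(w + 4)*(w^3 - 4*w^2 + 3*w) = (w - 4)*(w - 1)*(w + 4)*(w^2 - 3*w) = w*(w - 4)*(w - 1)*(w + 4)*(w - 3)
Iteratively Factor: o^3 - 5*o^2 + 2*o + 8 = (o - 2)*(o^2 - 3*o - 4) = (o - 4)*(o - 2)*(o + 1)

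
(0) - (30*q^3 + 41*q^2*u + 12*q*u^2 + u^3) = -30*q^3 - 41*q^2*u - 12*q*u^2 - u^3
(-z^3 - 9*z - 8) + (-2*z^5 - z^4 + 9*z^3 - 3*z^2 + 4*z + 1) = -2*z^5 - z^4 + 8*z^3 - 3*z^2 - 5*z - 7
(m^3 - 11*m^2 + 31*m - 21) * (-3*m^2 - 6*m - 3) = -3*m^5 + 27*m^4 - 30*m^3 - 90*m^2 + 33*m + 63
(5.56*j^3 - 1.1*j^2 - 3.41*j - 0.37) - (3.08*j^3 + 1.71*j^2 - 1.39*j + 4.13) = 2.48*j^3 - 2.81*j^2 - 2.02*j - 4.5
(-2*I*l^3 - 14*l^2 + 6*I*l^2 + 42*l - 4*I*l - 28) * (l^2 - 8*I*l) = -2*I*l^5 - 30*l^4 + 6*I*l^4 + 90*l^3 + 108*I*l^3 - 60*l^2 - 336*I*l^2 + 224*I*l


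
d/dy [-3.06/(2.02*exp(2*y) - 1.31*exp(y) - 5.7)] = (12.3624*exp(y) - 4.0086)*exp(y)/(-2.02*exp(2*y) + 1.31*exp(y) + 5.7)^2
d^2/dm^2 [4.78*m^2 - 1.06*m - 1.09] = 9.56000000000000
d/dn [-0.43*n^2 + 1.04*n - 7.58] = 1.04 - 0.86*n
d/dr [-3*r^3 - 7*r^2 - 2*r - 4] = -9*r^2 - 14*r - 2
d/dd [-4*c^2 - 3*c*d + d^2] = -3*c + 2*d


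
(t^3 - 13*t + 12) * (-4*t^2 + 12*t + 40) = -4*t^5 + 12*t^4 + 92*t^3 - 204*t^2 - 376*t + 480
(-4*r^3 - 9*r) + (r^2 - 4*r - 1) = -4*r^3 + r^2 - 13*r - 1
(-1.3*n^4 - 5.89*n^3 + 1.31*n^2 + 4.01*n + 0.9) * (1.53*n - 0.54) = -1.989*n^5 - 8.3097*n^4 + 5.1849*n^3 + 5.4279*n^2 - 0.7884*n - 0.486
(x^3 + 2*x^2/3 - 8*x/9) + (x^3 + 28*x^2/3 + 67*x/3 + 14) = 2*x^3 + 10*x^2 + 193*x/9 + 14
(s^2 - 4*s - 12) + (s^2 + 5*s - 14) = 2*s^2 + s - 26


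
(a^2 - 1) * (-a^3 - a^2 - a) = -a^5 - a^4 + a^2 + a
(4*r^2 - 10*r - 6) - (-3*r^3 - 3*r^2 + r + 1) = 3*r^3 + 7*r^2 - 11*r - 7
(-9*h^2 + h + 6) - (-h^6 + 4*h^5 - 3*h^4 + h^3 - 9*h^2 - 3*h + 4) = h^6 - 4*h^5 + 3*h^4 - h^3 + 4*h + 2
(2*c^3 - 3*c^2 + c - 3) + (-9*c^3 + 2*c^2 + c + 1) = -7*c^3 - c^2 + 2*c - 2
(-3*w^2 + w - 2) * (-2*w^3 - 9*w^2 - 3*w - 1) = 6*w^5 + 25*w^4 + 4*w^3 + 18*w^2 + 5*w + 2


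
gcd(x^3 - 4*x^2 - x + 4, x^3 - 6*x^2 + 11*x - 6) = x - 1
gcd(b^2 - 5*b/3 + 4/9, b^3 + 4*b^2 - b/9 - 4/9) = b - 1/3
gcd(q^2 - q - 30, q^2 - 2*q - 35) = q + 5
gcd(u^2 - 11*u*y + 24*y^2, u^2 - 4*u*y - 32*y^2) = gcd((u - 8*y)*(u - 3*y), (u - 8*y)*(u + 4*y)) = -u + 8*y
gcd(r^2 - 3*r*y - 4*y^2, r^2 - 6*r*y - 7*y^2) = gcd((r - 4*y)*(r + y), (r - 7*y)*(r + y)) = r + y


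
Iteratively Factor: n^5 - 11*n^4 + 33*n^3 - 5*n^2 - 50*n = (n)*(n^4 - 11*n^3 + 33*n^2 - 5*n - 50) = n*(n - 2)*(n^3 - 9*n^2 + 15*n + 25) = n*(n - 5)*(n - 2)*(n^2 - 4*n - 5) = n*(n - 5)*(n - 2)*(n + 1)*(n - 5)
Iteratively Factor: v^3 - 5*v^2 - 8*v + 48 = (v - 4)*(v^2 - v - 12) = (v - 4)*(v + 3)*(v - 4)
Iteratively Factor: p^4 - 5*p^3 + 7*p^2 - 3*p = (p - 1)*(p^3 - 4*p^2 + 3*p) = (p - 3)*(p - 1)*(p^2 - p) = p*(p - 3)*(p - 1)*(p - 1)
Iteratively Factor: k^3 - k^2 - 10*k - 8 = (k - 4)*(k^2 + 3*k + 2) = (k - 4)*(k + 1)*(k + 2)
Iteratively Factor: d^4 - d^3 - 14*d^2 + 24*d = (d)*(d^3 - d^2 - 14*d + 24) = d*(d - 3)*(d^2 + 2*d - 8) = d*(d - 3)*(d + 4)*(d - 2)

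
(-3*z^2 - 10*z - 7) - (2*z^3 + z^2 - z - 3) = -2*z^3 - 4*z^2 - 9*z - 4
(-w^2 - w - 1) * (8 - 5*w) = 5*w^3 - 3*w^2 - 3*w - 8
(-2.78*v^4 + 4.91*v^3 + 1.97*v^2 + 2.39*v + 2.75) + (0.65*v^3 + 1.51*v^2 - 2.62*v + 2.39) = -2.78*v^4 + 5.56*v^3 + 3.48*v^2 - 0.23*v + 5.14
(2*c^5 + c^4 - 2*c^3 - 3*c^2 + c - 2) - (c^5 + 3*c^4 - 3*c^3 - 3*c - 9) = c^5 - 2*c^4 + c^3 - 3*c^2 + 4*c + 7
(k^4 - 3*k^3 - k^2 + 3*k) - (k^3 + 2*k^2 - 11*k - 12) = k^4 - 4*k^3 - 3*k^2 + 14*k + 12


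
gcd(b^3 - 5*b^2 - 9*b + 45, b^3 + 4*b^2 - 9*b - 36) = b^2 - 9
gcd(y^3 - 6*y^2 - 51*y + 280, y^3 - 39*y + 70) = y^2 + 2*y - 35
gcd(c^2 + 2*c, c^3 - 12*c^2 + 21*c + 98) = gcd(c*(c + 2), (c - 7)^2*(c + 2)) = c + 2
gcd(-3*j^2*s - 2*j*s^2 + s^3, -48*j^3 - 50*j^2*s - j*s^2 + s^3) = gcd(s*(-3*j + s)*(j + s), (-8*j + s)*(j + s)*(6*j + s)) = j + s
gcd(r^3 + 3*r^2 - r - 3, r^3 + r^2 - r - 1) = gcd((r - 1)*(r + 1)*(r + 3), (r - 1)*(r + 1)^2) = r^2 - 1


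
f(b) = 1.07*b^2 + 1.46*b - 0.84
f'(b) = 2.14*b + 1.46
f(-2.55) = 2.39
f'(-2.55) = -4.00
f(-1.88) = 0.20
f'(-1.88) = -2.56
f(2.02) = 6.48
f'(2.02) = 5.78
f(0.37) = -0.15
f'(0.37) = 2.25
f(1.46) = 3.57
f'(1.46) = 4.58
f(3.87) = 20.84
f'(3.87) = 9.74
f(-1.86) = 0.15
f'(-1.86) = -2.52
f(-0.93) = -1.27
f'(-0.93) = -0.53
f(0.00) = -0.84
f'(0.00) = 1.46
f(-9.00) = 72.69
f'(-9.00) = -17.80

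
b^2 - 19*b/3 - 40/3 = (b - 8)*(b + 5/3)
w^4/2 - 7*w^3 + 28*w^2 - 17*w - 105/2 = (w/2 + 1/2)*(w - 7)*(w - 5)*(w - 3)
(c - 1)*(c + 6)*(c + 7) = c^3 + 12*c^2 + 29*c - 42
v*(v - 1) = v^2 - v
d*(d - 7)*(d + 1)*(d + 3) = d^4 - 3*d^3 - 25*d^2 - 21*d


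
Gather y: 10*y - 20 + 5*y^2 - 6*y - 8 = 5*y^2 + 4*y - 28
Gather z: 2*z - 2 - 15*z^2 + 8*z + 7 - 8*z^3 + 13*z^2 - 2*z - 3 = -8*z^3 - 2*z^2 + 8*z + 2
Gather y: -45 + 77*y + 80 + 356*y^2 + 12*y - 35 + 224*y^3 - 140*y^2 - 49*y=224*y^3 + 216*y^2 + 40*y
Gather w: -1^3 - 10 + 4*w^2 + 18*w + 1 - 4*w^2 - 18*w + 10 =0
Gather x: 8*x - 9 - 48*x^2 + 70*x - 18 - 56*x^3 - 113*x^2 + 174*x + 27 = -56*x^3 - 161*x^2 + 252*x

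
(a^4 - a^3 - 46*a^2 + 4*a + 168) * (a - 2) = a^5 - 3*a^4 - 44*a^3 + 96*a^2 + 160*a - 336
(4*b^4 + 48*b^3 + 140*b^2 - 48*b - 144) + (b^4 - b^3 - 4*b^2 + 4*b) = 5*b^4 + 47*b^3 + 136*b^2 - 44*b - 144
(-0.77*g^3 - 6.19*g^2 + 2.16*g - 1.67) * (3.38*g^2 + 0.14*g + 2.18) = -2.6026*g^5 - 21.03*g^4 + 4.7556*g^3 - 18.8364*g^2 + 4.475*g - 3.6406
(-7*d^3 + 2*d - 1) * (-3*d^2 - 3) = 21*d^5 + 15*d^3 + 3*d^2 - 6*d + 3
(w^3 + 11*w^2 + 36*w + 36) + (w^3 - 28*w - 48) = 2*w^3 + 11*w^2 + 8*w - 12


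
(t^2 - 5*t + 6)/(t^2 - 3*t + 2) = (t - 3)/(t - 1)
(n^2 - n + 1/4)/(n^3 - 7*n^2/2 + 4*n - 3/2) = (4*n^2 - 4*n + 1)/(2*(2*n^3 - 7*n^2 + 8*n - 3))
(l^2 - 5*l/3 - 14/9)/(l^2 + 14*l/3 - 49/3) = (l + 2/3)/(l + 7)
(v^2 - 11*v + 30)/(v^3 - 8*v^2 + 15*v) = (v - 6)/(v*(v - 3))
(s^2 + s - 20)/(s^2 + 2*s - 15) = (s - 4)/(s - 3)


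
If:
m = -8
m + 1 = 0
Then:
No Solution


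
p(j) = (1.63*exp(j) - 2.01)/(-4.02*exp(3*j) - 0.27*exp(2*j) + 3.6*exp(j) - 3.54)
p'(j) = (1.63*exp(j) - 2.01)*(12.06*exp(3*j) + 0.54*exp(2*j) - 3.6*exp(j))/(-4.02*exp(3*j) - 0.27*exp(2*j) + 3.6*exp(j) - 3.54)^2 + 1.63*exp(j)/(-4.02*exp(3*j) - 0.27*exp(2*j) + 3.6*exp(j) - 3.54) = (13.1052*exp(3*j) - 23.8005*exp(2*j) - 1.0854*exp(j) + 1.4658)*exp(j)/(16.1604*exp(6*j) + 2.1708*exp(5*j) - 28.8711*exp(4*j) + 26.5176*exp(3*j) + 14.8716*exp(2*j) - 25.488*exp(j) + 12.5316)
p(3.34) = -0.00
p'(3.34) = 0.00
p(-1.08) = 0.58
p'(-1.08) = -0.06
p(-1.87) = 0.59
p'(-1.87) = 0.01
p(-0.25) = 0.26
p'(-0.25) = -0.76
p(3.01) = -0.00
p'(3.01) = 0.00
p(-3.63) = 0.57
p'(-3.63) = 0.00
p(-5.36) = 0.57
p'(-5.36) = 0.00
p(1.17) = -0.03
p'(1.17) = 0.04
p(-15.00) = 0.57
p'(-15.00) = 0.00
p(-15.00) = 0.57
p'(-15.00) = 0.00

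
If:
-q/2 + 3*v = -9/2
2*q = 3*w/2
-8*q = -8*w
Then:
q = 0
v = -3/2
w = 0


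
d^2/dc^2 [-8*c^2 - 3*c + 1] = -16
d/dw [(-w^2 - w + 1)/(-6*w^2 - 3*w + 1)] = (-3*w^2 + 10*w + 2)/(36*w^4 + 36*w^3 - 3*w^2 - 6*w + 1)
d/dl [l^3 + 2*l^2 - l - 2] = 3*l^2 + 4*l - 1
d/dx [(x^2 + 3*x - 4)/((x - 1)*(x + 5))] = 1/(x^2 + 10*x + 25)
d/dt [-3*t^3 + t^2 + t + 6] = -9*t^2 + 2*t + 1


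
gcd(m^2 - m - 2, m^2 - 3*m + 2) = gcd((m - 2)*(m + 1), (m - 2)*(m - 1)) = m - 2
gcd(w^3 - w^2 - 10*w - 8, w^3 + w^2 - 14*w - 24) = w^2 - 2*w - 8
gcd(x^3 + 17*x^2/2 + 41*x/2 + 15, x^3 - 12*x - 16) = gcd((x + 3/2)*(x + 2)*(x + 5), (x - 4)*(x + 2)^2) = x + 2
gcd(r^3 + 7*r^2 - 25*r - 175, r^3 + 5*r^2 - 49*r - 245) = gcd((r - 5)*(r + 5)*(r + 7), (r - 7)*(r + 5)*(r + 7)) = r^2 + 12*r + 35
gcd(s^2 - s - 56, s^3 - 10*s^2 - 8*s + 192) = s - 8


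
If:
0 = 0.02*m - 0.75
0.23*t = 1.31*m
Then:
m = 37.50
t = 213.59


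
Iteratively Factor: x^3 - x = (x - 1)*(x^2 + x) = (x - 1)*(x + 1)*(x)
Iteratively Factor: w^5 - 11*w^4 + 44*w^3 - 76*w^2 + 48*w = (w - 4)*(w^4 - 7*w^3 + 16*w^2 - 12*w) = (w - 4)*(w - 2)*(w^3 - 5*w^2 + 6*w) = (w - 4)*(w - 3)*(w - 2)*(w^2 - 2*w) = w*(w - 4)*(w - 3)*(w - 2)*(w - 2)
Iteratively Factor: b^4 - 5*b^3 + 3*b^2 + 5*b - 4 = (b - 1)*(b^3 - 4*b^2 - b + 4) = (b - 1)^2*(b^2 - 3*b - 4) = (b - 1)^2*(b + 1)*(b - 4)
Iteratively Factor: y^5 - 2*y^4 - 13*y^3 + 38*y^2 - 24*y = (y - 3)*(y^4 + y^3 - 10*y^2 + 8*y) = y*(y - 3)*(y^3 + y^2 - 10*y + 8) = y*(y - 3)*(y - 2)*(y^2 + 3*y - 4) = y*(y - 3)*(y - 2)*(y - 1)*(y + 4)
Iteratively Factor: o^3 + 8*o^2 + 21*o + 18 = (o + 3)*(o^2 + 5*o + 6) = (o + 3)^2*(o + 2)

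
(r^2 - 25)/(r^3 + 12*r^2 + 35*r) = (r - 5)/(r*(r + 7))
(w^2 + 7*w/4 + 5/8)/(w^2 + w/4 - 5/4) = (w + 1/2)/(w - 1)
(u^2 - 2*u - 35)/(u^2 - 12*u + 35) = (u + 5)/(u - 5)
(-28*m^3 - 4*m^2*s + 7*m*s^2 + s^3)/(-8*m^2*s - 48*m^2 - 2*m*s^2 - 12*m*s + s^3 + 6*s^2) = (-14*m^2 + 5*m*s + s^2)/(-4*m*s - 24*m + s^2 + 6*s)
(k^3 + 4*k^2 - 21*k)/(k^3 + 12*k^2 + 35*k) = (k - 3)/(k + 5)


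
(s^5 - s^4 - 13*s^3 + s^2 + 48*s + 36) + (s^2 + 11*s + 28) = s^5 - s^4 - 13*s^3 + 2*s^2 + 59*s + 64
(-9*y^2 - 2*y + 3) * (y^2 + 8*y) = -9*y^4 - 74*y^3 - 13*y^2 + 24*y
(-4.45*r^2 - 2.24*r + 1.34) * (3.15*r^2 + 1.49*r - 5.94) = -14.0175*r^4 - 13.6865*r^3 + 27.3164*r^2 + 15.3022*r - 7.9596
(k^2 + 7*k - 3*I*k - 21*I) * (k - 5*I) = k^3 + 7*k^2 - 8*I*k^2 - 15*k - 56*I*k - 105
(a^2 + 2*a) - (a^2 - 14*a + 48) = 16*a - 48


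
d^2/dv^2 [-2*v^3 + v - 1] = -12*v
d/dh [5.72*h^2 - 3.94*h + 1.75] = 11.44*h - 3.94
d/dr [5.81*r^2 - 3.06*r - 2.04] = 11.62*r - 3.06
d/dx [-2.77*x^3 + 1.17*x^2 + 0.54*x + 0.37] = -8.31*x^2 + 2.34*x + 0.54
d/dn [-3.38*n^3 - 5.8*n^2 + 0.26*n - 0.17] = -10.14*n^2 - 11.6*n + 0.26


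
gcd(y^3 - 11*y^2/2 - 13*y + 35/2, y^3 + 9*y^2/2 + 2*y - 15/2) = y^2 + 3*y/2 - 5/2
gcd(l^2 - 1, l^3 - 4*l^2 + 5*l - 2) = l - 1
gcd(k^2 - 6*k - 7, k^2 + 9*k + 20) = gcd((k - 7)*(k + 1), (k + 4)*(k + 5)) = 1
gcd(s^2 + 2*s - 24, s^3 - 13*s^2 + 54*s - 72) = s - 4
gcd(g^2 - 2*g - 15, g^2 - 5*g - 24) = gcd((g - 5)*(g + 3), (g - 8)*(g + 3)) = g + 3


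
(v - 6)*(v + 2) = v^2 - 4*v - 12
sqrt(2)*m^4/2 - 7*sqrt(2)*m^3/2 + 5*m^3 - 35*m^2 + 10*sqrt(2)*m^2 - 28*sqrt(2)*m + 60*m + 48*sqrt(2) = (m - 4)*(m - 3)*(m + 4*sqrt(2))*(sqrt(2)*m/2 + 1)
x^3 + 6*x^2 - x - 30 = (x - 2)*(x + 3)*(x + 5)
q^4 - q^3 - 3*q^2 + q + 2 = (q - 2)*(q - 1)*(q + 1)^2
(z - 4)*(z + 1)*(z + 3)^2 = z^4 + 3*z^3 - 13*z^2 - 51*z - 36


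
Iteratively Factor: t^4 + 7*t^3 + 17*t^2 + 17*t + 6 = (t + 3)*(t^3 + 4*t^2 + 5*t + 2) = (t + 2)*(t + 3)*(t^2 + 2*t + 1) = (t + 1)*(t + 2)*(t + 3)*(t + 1)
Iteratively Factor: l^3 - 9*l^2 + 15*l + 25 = (l - 5)*(l^2 - 4*l - 5) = (l - 5)^2*(l + 1)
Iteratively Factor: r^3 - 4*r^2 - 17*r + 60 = (r - 3)*(r^2 - r - 20) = (r - 5)*(r - 3)*(r + 4)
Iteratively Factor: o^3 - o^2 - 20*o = (o)*(o^2 - o - 20) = o*(o + 4)*(o - 5)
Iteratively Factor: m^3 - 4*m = (m + 2)*(m^2 - 2*m) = (m - 2)*(m + 2)*(m)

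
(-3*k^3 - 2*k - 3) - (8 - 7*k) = -3*k^3 + 5*k - 11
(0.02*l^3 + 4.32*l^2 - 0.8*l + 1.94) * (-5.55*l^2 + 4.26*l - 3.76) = -0.111*l^5 - 23.8908*l^4 + 22.768*l^3 - 30.4182*l^2 + 11.2724*l - 7.2944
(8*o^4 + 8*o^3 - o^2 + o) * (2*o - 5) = 16*o^5 - 24*o^4 - 42*o^3 + 7*o^2 - 5*o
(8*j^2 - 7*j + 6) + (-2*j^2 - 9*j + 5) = 6*j^2 - 16*j + 11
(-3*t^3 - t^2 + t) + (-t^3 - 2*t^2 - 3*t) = -4*t^3 - 3*t^2 - 2*t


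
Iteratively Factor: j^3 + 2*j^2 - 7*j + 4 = (j - 1)*(j^2 + 3*j - 4) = (j - 1)^2*(j + 4)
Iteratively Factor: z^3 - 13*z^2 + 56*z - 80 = (z - 4)*(z^2 - 9*z + 20) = (z - 5)*(z - 4)*(z - 4)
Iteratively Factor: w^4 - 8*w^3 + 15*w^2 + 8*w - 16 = (w + 1)*(w^3 - 9*w^2 + 24*w - 16) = (w - 1)*(w + 1)*(w^2 - 8*w + 16) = (w - 4)*(w - 1)*(w + 1)*(w - 4)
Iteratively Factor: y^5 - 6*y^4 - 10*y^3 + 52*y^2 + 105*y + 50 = (y + 1)*(y^4 - 7*y^3 - 3*y^2 + 55*y + 50) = (y + 1)*(y + 2)*(y^3 - 9*y^2 + 15*y + 25) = (y - 5)*(y + 1)*(y + 2)*(y^2 - 4*y - 5) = (y - 5)*(y + 1)^2*(y + 2)*(y - 5)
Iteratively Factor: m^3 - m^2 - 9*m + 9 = (m - 1)*(m^2 - 9) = (m - 3)*(m - 1)*(m + 3)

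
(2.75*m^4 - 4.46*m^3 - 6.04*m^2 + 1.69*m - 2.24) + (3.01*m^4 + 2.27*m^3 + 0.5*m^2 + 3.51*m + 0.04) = 5.76*m^4 - 2.19*m^3 - 5.54*m^2 + 5.2*m - 2.2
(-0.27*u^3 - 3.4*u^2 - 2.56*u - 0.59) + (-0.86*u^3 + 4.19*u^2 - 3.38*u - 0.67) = -1.13*u^3 + 0.79*u^2 - 5.94*u - 1.26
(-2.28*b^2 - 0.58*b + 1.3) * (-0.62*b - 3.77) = 1.4136*b^3 + 8.9552*b^2 + 1.3806*b - 4.901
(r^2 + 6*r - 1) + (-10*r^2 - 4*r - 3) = -9*r^2 + 2*r - 4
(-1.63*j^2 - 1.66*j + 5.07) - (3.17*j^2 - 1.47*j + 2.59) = -4.8*j^2 - 0.19*j + 2.48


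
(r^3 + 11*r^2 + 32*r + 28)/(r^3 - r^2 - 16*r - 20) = (r + 7)/(r - 5)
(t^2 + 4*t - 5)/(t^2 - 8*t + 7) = (t + 5)/(t - 7)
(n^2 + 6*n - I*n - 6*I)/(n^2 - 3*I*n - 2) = (n + 6)/(n - 2*I)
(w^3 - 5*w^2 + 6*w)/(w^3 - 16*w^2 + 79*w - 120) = w*(w - 2)/(w^2 - 13*w + 40)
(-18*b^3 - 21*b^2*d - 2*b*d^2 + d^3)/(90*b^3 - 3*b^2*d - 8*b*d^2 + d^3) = (-b - d)/(5*b - d)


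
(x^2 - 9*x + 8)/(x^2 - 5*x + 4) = (x - 8)/(x - 4)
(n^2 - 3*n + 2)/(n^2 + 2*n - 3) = (n - 2)/(n + 3)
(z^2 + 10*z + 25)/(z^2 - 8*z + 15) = (z^2 + 10*z + 25)/(z^2 - 8*z + 15)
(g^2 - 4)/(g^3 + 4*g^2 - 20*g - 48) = (g - 2)/(g^2 + 2*g - 24)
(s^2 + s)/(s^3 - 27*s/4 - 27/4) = 4*s*(s + 1)/(4*s^3 - 27*s - 27)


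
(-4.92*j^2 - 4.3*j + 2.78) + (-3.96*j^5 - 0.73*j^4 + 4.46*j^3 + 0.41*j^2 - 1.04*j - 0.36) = -3.96*j^5 - 0.73*j^4 + 4.46*j^3 - 4.51*j^2 - 5.34*j + 2.42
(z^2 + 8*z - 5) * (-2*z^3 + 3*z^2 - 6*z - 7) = -2*z^5 - 13*z^4 + 28*z^3 - 70*z^2 - 26*z + 35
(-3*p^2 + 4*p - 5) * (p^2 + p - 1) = -3*p^4 + p^3 + 2*p^2 - 9*p + 5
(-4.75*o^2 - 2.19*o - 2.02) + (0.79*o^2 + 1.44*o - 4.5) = -3.96*o^2 - 0.75*o - 6.52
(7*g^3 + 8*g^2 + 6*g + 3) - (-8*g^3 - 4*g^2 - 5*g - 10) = 15*g^3 + 12*g^2 + 11*g + 13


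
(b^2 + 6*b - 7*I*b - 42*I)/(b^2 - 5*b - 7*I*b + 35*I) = (b + 6)/(b - 5)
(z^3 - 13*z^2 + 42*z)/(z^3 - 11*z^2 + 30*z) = (z - 7)/(z - 5)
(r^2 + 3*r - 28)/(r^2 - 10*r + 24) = (r + 7)/(r - 6)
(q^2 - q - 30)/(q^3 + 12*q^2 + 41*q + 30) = (q - 6)/(q^2 + 7*q + 6)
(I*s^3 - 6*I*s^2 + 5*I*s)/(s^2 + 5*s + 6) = I*s*(s^2 - 6*s + 5)/(s^2 + 5*s + 6)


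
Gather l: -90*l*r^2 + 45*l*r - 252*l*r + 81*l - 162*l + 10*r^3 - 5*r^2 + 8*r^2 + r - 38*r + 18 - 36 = l*(-90*r^2 - 207*r - 81) + 10*r^3 + 3*r^2 - 37*r - 18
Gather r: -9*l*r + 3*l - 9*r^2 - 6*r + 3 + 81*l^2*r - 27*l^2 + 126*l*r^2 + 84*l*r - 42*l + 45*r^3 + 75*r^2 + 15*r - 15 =-27*l^2 - 39*l + 45*r^3 + r^2*(126*l + 66) + r*(81*l^2 + 75*l + 9) - 12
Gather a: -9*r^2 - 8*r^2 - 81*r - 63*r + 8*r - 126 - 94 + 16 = -17*r^2 - 136*r - 204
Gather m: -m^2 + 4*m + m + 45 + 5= -m^2 + 5*m + 50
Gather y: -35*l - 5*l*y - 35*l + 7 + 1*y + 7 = -70*l + y*(1 - 5*l) + 14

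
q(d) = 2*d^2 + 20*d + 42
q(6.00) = 234.00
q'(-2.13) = 11.48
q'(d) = 4*d + 20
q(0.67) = 56.30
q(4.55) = 174.40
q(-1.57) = 15.53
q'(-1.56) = 13.76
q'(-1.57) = 13.72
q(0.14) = 44.84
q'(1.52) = 26.08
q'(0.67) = 22.68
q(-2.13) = 8.47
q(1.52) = 77.02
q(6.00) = 234.00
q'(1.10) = 24.40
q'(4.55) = 38.20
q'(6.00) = 44.00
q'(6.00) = 44.00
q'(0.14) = 20.56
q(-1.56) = 15.67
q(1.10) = 66.42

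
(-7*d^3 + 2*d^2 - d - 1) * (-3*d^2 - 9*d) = 21*d^5 + 57*d^4 - 15*d^3 + 12*d^2 + 9*d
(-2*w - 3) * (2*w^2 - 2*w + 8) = -4*w^3 - 2*w^2 - 10*w - 24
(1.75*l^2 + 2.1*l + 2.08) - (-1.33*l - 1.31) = 1.75*l^2 + 3.43*l + 3.39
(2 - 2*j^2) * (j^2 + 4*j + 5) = -2*j^4 - 8*j^3 - 8*j^2 + 8*j + 10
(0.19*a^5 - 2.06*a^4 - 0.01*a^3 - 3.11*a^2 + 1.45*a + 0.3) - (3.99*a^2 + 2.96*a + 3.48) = 0.19*a^5 - 2.06*a^4 - 0.01*a^3 - 7.1*a^2 - 1.51*a - 3.18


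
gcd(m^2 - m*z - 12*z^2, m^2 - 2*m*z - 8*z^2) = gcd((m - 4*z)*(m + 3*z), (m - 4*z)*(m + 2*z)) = -m + 4*z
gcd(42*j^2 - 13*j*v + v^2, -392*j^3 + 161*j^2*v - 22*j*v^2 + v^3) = -7*j + v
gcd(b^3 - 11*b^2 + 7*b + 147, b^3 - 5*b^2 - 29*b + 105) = b - 7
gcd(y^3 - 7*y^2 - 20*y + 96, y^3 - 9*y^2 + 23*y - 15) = y - 3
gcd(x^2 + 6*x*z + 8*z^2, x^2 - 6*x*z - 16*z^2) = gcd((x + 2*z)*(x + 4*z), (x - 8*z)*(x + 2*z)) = x + 2*z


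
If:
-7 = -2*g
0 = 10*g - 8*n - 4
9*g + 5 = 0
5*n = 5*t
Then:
No Solution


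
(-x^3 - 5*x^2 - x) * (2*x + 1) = -2*x^4 - 11*x^3 - 7*x^2 - x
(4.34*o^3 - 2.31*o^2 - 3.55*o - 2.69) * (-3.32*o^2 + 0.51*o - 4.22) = -14.4088*o^5 + 9.8826*o^4 - 7.7069*o^3 + 16.8685*o^2 + 13.6091*o + 11.3518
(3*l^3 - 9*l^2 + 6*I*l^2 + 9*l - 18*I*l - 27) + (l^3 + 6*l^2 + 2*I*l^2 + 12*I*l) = 4*l^3 - 3*l^2 + 8*I*l^2 + 9*l - 6*I*l - 27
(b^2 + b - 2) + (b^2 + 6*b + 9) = 2*b^2 + 7*b + 7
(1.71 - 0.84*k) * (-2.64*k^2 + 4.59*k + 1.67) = 2.2176*k^3 - 8.37*k^2 + 6.4461*k + 2.8557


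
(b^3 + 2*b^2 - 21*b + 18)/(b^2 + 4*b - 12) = (b^2 - 4*b + 3)/(b - 2)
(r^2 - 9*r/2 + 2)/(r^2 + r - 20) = (r - 1/2)/(r + 5)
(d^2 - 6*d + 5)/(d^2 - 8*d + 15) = (d - 1)/(d - 3)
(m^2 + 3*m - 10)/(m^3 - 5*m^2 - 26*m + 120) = (m - 2)/(m^2 - 10*m + 24)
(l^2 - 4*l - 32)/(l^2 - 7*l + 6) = (l^2 - 4*l - 32)/(l^2 - 7*l + 6)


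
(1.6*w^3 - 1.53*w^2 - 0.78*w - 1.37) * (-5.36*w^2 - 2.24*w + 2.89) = -8.576*w^5 + 4.6168*w^4 + 12.232*w^3 + 4.6687*w^2 + 0.8146*w - 3.9593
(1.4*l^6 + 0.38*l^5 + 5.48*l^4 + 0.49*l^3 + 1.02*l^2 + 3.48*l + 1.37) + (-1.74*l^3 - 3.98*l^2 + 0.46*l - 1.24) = 1.4*l^6 + 0.38*l^5 + 5.48*l^4 - 1.25*l^3 - 2.96*l^2 + 3.94*l + 0.13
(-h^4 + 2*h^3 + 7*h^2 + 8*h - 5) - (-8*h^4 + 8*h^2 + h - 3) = 7*h^4 + 2*h^3 - h^2 + 7*h - 2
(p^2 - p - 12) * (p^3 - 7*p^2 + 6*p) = p^5 - 8*p^4 + p^3 + 78*p^2 - 72*p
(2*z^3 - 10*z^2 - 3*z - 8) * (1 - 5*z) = -10*z^4 + 52*z^3 + 5*z^2 + 37*z - 8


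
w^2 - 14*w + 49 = (w - 7)^2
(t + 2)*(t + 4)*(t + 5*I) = t^3 + 6*t^2 + 5*I*t^2 + 8*t + 30*I*t + 40*I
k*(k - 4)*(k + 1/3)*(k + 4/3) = k^4 - 7*k^3/3 - 56*k^2/9 - 16*k/9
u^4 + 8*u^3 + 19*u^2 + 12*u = u*(u + 1)*(u + 3)*(u + 4)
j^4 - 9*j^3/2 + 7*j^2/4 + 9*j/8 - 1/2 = (j - 4)*(j - 1/2)^2*(j + 1/2)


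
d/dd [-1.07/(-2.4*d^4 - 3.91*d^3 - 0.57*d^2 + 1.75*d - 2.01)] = (-10.272*d^3 - 12.5511*d^2 - 1.2198*d + 1.8725)/(2.4*d^4 + 3.91*d^3 + 0.57*d^2 - 1.75*d + 2.01)^2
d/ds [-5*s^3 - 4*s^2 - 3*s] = -15*s^2 - 8*s - 3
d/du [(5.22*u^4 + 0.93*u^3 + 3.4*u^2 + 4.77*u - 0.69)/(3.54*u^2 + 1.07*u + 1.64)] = (36.9576*u^5 + 20.0484*u^4 + 36.2334*u^3 - 8.6722*u^2 + 16.0372*u + 8.5611)/(12.5316*u^4 + 7.5756*u^3 + 12.7561*u^2 + 3.5096*u + 2.6896)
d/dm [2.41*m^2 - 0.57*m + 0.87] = 4.82*m - 0.57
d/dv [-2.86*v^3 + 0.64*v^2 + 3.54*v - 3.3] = -8.58*v^2 + 1.28*v + 3.54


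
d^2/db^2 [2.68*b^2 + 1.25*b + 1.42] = 5.36000000000000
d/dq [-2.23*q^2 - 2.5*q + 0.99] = -4.46*q - 2.5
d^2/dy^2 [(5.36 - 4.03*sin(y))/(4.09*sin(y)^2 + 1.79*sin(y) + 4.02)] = (67.414243*sin(y)^5 - 388.154497*sin(y)^4 - 650.114498*sin(y)^3 + 844.314838*sin(y)^2 + 736.7052*sin(y) - 83.9099959999999)/(4.09*sin(y)^2 + 1.79*sin(y) + 4.02)^3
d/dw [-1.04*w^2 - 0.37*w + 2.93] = -2.08*w - 0.37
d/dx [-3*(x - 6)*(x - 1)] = 21 - 6*x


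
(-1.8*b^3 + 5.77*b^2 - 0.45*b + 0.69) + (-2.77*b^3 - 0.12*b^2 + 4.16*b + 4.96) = -4.57*b^3 + 5.65*b^2 + 3.71*b + 5.65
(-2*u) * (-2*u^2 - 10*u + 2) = 4*u^3 + 20*u^2 - 4*u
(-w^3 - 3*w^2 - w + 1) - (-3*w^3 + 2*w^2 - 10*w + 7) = 2*w^3 - 5*w^2 + 9*w - 6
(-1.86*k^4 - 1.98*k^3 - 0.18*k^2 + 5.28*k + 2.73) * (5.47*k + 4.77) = -10.1742*k^5 - 19.7028*k^4 - 10.4292*k^3 + 28.023*k^2 + 40.1187*k + 13.0221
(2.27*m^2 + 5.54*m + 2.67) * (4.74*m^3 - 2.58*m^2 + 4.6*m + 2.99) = 10.7598*m^5 + 20.403*m^4 + 8.8046*m^3 + 25.3827*m^2 + 28.8466*m + 7.9833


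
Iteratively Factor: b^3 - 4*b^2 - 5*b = (b)*(b^2 - 4*b - 5) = b*(b + 1)*(b - 5)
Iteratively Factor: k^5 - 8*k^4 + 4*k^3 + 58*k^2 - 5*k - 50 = (k - 5)*(k^4 - 3*k^3 - 11*k^2 + 3*k + 10) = (k - 5)*(k + 1)*(k^3 - 4*k^2 - 7*k + 10) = (k - 5)*(k + 1)*(k + 2)*(k^2 - 6*k + 5) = (k - 5)^2*(k + 1)*(k + 2)*(k - 1)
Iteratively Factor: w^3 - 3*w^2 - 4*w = (w + 1)*(w^2 - 4*w) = w*(w + 1)*(w - 4)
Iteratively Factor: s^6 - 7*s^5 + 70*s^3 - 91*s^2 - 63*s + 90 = (s - 3)*(s^5 - 4*s^4 - 12*s^3 + 34*s^2 + 11*s - 30) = (s - 3)*(s - 2)*(s^4 - 2*s^3 - 16*s^2 + 2*s + 15) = (s - 5)*(s - 3)*(s - 2)*(s^3 + 3*s^2 - s - 3) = (s - 5)*(s - 3)*(s - 2)*(s + 3)*(s^2 - 1) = (s - 5)*(s - 3)*(s - 2)*(s - 1)*(s + 3)*(s + 1)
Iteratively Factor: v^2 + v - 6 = (v - 2)*(v + 3)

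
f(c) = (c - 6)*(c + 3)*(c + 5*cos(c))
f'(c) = (1 - 5*sin(c))*(c - 6)*(c + 3) + (c - 6)*(c + 5*cos(c)) + (c + 3)*(c + 5*cos(c)) = -(c - 6)*(c + 3)*(5*sin(c) - 1) + (c - 6)*(c + 5*cos(c)) + (c + 3)*(c + 5*cos(c))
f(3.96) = -7.71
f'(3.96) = -63.35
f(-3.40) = -30.96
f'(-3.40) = 79.65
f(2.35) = 22.72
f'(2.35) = 47.96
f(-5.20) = -70.41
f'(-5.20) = -45.91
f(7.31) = 133.68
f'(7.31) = 70.73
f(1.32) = -51.77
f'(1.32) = 76.79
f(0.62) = -91.33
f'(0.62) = 28.85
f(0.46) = -94.70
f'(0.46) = 13.10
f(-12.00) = -1260.48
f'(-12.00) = -62.54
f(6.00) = 0.00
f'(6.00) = 97.21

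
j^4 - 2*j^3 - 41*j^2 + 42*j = j*(j - 7)*(j - 1)*(j + 6)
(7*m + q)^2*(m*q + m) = 49*m^3*q + 49*m^3 + 14*m^2*q^2 + 14*m^2*q + m*q^3 + m*q^2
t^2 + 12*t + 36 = (t + 6)^2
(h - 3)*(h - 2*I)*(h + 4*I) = h^3 - 3*h^2 + 2*I*h^2 + 8*h - 6*I*h - 24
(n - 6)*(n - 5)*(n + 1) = n^3 - 10*n^2 + 19*n + 30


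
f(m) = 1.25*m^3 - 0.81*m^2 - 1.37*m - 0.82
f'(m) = 3.75*m^2 - 1.62*m - 1.37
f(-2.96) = -36.28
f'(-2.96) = 36.28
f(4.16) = 69.45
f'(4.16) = 56.79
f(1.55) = -0.23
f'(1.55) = 5.13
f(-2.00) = -11.32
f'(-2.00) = 16.87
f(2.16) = 5.04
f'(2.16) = 12.63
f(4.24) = 74.09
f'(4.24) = 59.18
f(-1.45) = -4.35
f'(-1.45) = 8.86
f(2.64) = 12.92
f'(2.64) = 20.49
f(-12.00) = -2261.02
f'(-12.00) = 558.07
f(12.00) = 2026.10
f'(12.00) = 519.19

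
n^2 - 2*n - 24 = (n - 6)*(n + 4)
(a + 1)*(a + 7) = a^2 + 8*a + 7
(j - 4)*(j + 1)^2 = j^3 - 2*j^2 - 7*j - 4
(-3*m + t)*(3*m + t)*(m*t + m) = -9*m^3*t - 9*m^3 + m*t^3 + m*t^2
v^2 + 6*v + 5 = (v + 1)*(v + 5)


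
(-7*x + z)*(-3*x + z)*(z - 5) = 21*x^2*z - 105*x^2 - 10*x*z^2 + 50*x*z + z^3 - 5*z^2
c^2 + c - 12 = (c - 3)*(c + 4)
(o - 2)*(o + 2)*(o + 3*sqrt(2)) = o^3 + 3*sqrt(2)*o^2 - 4*o - 12*sqrt(2)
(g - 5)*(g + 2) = g^2 - 3*g - 10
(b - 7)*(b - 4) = b^2 - 11*b + 28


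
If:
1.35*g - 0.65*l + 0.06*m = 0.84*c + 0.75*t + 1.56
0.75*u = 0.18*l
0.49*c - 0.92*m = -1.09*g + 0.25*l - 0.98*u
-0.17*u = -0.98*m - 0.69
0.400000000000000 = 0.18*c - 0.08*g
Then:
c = 0.0751940538322381*u + 1.63202885232258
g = 0.169186621122536*u - 1.3279350822742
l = 4.16666666666667*u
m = 0.173469387755102*u - 0.704081632653061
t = -3.37691498236225*u - 6.35448199330709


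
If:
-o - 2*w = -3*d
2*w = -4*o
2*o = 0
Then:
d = 0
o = 0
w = 0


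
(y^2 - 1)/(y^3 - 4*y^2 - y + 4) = 1/(y - 4)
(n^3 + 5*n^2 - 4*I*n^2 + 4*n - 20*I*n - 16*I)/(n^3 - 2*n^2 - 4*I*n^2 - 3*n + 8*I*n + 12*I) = (n + 4)/(n - 3)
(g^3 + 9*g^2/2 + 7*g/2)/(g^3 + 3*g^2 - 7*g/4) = 2*(g + 1)/(2*g - 1)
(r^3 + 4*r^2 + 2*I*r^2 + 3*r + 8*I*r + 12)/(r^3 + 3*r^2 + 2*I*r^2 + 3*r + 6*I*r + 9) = (r + 4)/(r + 3)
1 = 1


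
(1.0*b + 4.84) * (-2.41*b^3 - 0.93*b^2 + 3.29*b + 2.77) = -2.41*b^4 - 12.5944*b^3 - 1.2112*b^2 + 18.6936*b + 13.4068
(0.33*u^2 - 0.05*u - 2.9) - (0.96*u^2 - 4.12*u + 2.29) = -0.63*u^2 + 4.07*u - 5.19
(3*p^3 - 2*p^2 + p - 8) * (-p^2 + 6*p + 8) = -3*p^5 + 20*p^4 + 11*p^3 - 2*p^2 - 40*p - 64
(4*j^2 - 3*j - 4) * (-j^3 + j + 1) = -4*j^5 + 3*j^4 + 8*j^3 + j^2 - 7*j - 4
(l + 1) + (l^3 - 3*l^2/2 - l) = l^3 - 3*l^2/2 + 1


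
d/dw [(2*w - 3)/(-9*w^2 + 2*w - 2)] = 2*(9*w^2 - 27*w + 1)/(81*w^4 - 36*w^3 + 40*w^2 - 8*w + 4)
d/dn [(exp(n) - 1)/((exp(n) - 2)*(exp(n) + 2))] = (-exp(2*n) + 2*exp(n) - 4)*exp(n)/(exp(4*n) - 8*exp(2*n) + 16)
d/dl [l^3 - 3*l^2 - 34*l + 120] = 3*l^2 - 6*l - 34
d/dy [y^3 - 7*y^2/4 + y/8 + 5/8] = 3*y^2 - 7*y/2 + 1/8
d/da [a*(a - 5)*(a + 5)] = 3*a^2 - 25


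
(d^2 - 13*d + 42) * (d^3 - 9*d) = d^5 - 13*d^4 + 33*d^3 + 117*d^2 - 378*d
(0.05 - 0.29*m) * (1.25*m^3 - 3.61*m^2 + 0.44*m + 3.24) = -0.3625*m^4 + 1.1094*m^3 - 0.3081*m^2 - 0.9176*m + 0.162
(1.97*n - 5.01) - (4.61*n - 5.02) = 0.00999999999999979 - 2.64*n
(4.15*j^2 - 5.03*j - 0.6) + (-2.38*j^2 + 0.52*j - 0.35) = 1.77*j^2 - 4.51*j - 0.95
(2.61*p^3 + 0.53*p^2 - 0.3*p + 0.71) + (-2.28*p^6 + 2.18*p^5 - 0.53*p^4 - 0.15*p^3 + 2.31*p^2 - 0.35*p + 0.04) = -2.28*p^6 + 2.18*p^5 - 0.53*p^4 + 2.46*p^3 + 2.84*p^2 - 0.65*p + 0.75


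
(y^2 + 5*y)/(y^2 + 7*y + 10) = y/(y + 2)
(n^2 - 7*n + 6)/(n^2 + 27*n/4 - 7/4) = 4*(n^2 - 7*n + 6)/(4*n^2 + 27*n - 7)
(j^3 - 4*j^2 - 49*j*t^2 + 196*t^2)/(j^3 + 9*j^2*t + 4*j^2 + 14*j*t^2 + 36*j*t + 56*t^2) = (j^2 - 7*j*t - 4*j + 28*t)/(j^2 + 2*j*t + 4*j + 8*t)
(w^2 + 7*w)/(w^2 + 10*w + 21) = w/(w + 3)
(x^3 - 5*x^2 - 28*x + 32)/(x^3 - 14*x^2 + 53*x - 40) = (x + 4)/(x - 5)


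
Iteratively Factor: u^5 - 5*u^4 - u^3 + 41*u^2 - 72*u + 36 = (u - 1)*(u^4 - 4*u^3 - 5*u^2 + 36*u - 36) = (u - 1)*(u + 3)*(u^3 - 7*u^2 + 16*u - 12) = (u - 3)*(u - 1)*(u + 3)*(u^2 - 4*u + 4) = (u - 3)*(u - 2)*(u - 1)*(u + 3)*(u - 2)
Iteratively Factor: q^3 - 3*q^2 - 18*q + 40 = (q - 2)*(q^2 - q - 20) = (q - 2)*(q + 4)*(q - 5)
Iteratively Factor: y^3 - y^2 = (y)*(y^2 - y) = y^2*(y - 1)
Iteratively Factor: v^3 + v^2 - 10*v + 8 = (v - 1)*(v^2 + 2*v - 8) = (v - 1)*(v + 4)*(v - 2)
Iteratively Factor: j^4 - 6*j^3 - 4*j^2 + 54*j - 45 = (j - 5)*(j^3 - j^2 - 9*j + 9) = (j - 5)*(j - 1)*(j^2 - 9) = (j - 5)*(j - 1)*(j + 3)*(j - 3)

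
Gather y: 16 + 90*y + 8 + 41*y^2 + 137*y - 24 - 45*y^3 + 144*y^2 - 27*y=-45*y^3 + 185*y^2 + 200*y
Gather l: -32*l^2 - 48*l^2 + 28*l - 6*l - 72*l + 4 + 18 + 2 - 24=-80*l^2 - 50*l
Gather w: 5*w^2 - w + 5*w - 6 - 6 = 5*w^2 + 4*w - 12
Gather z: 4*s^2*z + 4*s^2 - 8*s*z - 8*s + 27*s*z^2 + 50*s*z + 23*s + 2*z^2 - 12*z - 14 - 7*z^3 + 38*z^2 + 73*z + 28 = 4*s^2 + 15*s - 7*z^3 + z^2*(27*s + 40) + z*(4*s^2 + 42*s + 61) + 14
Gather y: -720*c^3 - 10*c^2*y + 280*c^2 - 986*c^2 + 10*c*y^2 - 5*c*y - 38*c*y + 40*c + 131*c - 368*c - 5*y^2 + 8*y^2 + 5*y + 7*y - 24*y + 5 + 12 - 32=-720*c^3 - 706*c^2 - 197*c + y^2*(10*c + 3) + y*(-10*c^2 - 43*c - 12) - 15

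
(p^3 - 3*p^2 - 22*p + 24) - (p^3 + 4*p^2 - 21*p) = -7*p^2 - p + 24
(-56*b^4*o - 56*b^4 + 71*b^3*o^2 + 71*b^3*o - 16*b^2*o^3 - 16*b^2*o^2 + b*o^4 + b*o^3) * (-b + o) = 56*b^5*o + 56*b^5 - 127*b^4*o^2 - 127*b^4*o + 87*b^3*o^3 + 87*b^3*o^2 - 17*b^2*o^4 - 17*b^2*o^3 + b*o^5 + b*o^4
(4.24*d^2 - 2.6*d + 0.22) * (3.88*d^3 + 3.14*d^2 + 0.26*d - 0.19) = 16.4512*d^5 + 3.2256*d^4 - 6.208*d^3 - 0.7908*d^2 + 0.5512*d - 0.0418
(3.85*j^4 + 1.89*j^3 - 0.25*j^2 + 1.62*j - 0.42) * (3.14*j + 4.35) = 12.089*j^5 + 22.6821*j^4 + 7.4365*j^3 + 3.9993*j^2 + 5.7282*j - 1.827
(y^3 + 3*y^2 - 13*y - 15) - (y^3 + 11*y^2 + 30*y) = -8*y^2 - 43*y - 15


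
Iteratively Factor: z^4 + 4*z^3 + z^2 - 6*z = (z)*(z^3 + 4*z^2 + z - 6) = z*(z + 3)*(z^2 + z - 2) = z*(z - 1)*(z + 3)*(z + 2)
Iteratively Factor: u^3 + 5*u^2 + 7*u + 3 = (u + 1)*(u^2 + 4*u + 3) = (u + 1)^2*(u + 3)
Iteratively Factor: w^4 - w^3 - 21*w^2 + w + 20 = (w - 5)*(w^3 + 4*w^2 - w - 4) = (w - 5)*(w + 4)*(w^2 - 1) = (w - 5)*(w - 1)*(w + 4)*(w + 1)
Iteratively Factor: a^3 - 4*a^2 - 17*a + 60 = (a - 5)*(a^2 + a - 12) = (a - 5)*(a + 4)*(a - 3)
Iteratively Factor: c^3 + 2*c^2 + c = (c + 1)*(c^2 + c) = (c + 1)^2*(c)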